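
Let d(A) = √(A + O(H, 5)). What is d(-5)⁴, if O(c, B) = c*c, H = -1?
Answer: 16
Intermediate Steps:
O(c, B) = c²
d(A) = √(1 + A) (d(A) = √(A + (-1)²) = √(A + 1) = √(1 + A))
d(-5)⁴ = (√(1 - 5))⁴ = (√(-4))⁴ = (2*I)⁴ = 16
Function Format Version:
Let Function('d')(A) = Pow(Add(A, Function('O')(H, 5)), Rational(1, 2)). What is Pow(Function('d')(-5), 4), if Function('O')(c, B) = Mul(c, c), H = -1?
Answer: 16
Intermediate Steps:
Function('O')(c, B) = Pow(c, 2)
Function('d')(A) = Pow(Add(1, A), Rational(1, 2)) (Function('d')(A) = Pow(Add(A, Pow(-1, 2)), Rational(1, 2)) = Pow(Add(A, 1), Rational(1, 2)) = Pow(Add(1, A), Rational(1, 2)))
Pow(Function('d')(-5), 4) = Pow(Pow(Add(1, -5), Rational(1, 2)), 4) = Pow(Pow(-4, Rational(1, 2)), 4) = Pow(Mul(2, I), 4) = 16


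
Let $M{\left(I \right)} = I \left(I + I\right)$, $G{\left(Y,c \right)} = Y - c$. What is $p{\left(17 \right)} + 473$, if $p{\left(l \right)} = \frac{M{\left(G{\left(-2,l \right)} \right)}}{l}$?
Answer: $\frac{8763}{17} \approx 515.47$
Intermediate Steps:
$M{\left(I \right)} = 2 I^{2}$ ($M{\left(I \right)} = I 2 I = 2 I^{2}$)
$p{\left(l \right)} = \frac{2 \left(-2 - l\right)^{2}}{l}$
$p{\left(17 \right)} + 473 = \frac{2 \left(2 + 17\right)^{2}}{17} + 473 = 2 \cdot \frac{1}{17} \cdot 19^{2} + 473 = 2 \cdot \frac{1}{17} \cdot 361 + 473 = \frac{722}{17} + 473 = \frac{8763}{17}$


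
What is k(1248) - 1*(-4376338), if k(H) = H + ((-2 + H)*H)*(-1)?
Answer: 2822578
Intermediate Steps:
k(H) = H - H*(-2 + H) (k(H) = H + (H*(-2 + H))*(-1) = H - H*(-2 + H))
k(1248) - 1*(-4376338) = 1248*(3 - 1*1248) - 1*(-4376338) = 1248*(3 - 1248) + 4376338 = 1248*(-1245) + 4376338 = -1553760 + 4376338 = 2822578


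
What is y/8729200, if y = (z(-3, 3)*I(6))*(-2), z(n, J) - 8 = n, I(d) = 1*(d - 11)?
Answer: 1/174584 ≈ 5.7279e-6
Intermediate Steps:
I(d) = -11 + d (I(d) = 1*(-11 + d) = -11 + d)
z(n, J) = 8 + n
y = 50 (y = ((8 - 3)*(-11 + 6))*(-2) = (5*(-5))*(-2) = -25*(-2) = 50)
y/8729200 = 50/8729200 = 50*(1/8729200) = 1/174584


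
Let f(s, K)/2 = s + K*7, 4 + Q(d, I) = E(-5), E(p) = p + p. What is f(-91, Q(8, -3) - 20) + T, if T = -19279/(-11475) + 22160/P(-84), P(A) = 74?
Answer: -151514027/424575 ≈ -356.86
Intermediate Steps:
E(p) = 2*p
Q(d, I) = -14 (Q(d, I) = -4 + 2*(-5) = -4 - 10 = -14)
T = 127856323/424575 (T = -19279/(-11475) + 22160/74 = -19279*(-1/11475) + 22160*(1/74) = 19279/11475 + 11080/37 = 127856323/424575 ≈ 301.14)
f(s, K) = 2*s + 14*K (f(s, K) = 2*(s + K*7) = 2*(s + 7*K) = 2*s + 14*K)
f(-91, Q(8, -3) - 20) + T = (2*(-91) + 14*(-14 - 20)) + 127856323/424575 = (-182 + 14*(-34)) + 127856323/424575 = (-182 - 476) + 127856323/424575 = -658 + 127856323/424575 = -151514027/424575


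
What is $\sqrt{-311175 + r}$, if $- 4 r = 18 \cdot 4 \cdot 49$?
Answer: $3 i \sqrt{34673} \approx 558.62 i$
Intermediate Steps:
$r = -882$ ($r = - \frac{18 \cdot 4 \cdot 49}{4} = - \frac{72 \cdot 49}{4} = \left(- \frac{1}{4}\right) 3528 = -882$)
$\sqrt{-311175 + r} = \sqrt{-311175 - 882} = \sqrt{-312057} = 3 i \sqrt{34673}$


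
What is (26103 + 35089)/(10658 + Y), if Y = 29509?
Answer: 61192/40167 ≈ 1.5234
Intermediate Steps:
(26103 + 35089)/(10658 + Y) = (26103 + 35089)/(10658 + 29509) = 61192/40167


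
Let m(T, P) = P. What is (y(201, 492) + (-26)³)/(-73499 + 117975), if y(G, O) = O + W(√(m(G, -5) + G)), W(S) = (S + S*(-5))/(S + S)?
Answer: -8543/22238 ≈ -0.38416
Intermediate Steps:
W(S) = -2 (W(S) = (S - 5*S)/((2*S)) = (-4*S)*(1/(2*S)) = -2)
y(G, O) = -2 + O (y(G, O) = O - 2 = -2 + O)
(y(201, 492) + (-26)³)/(-73499 + 117975) = ((-2 + 492) + (-26)³)/(-73499 + 117975) = (490 - 17576)/44476 = -17086*1/44476 = -8543/22238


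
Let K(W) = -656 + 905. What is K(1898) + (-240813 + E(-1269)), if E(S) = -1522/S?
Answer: -305274194/1269 ≈ -2.4056e+5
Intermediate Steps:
K(W) = 249
K(1898) + (-240813 + E(-1269)) = 249 + (-240813 - 1522/(-1269)) = 249 + (-240813 - 1522*(-1/1269)) = 249 + (-240813 + 1522/1269) = 249 - 305590175/1269 = -305274194/1269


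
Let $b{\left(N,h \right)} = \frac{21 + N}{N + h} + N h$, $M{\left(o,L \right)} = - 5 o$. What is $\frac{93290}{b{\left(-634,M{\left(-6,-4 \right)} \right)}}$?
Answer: $- \frac{56347160}{11487467} \approx -4.9051$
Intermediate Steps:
$b{\left(N,h \right)} = N h + \frac{21 + N}{N + h}$ ($b{\left(N,h \right)} = \frac{21 + N}{N + h} + N h = N h + \frac{21 + N}{N + h}$)
$\frac{93290}{b{\left(-634,M{\left(-6,-4 \right)} \right)}} = \frac{93290}{\frac{1}{-634 - -30} \left(21 - 634 - 634 \left(\left(-5\right) \left(-6\right)\right)^{2} + \left(-5\right) \left(-6\right) \left(-634\right)^{2}\right)} = \frac{93290}{\frac{1}{-634 + 30} \left(21 - 634 - 634 \cdot 30^{2} + 30 \cdot 401956\right)} = \frac{93290}{\frac{1}{-604} \left(21 - 634 - 570600 + 12058680\right)} = \frac{93290}{\left(- \frac{1}{604}\right) \left(21 - 634 - 570600 + 12058680\right)} = \frac{93290}{\left(- \frac{1}{604}\right) 11487467} = \frac{93290}{- \frac{11487467}{604}} = 93290 \left(- \frac{604}{11487467}\right) = - \frac{56347160}{11487467}$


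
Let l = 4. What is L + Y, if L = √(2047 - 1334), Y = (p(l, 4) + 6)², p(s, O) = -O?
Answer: 4 + √713 ≈ 30.702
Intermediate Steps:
Y = 4 (Y = (-1*4 + 6)² = (-4 + 6)² = 2² = 4)
L = √713 ≈ 26.702
L + Y = √713 + 4 = 4 + √713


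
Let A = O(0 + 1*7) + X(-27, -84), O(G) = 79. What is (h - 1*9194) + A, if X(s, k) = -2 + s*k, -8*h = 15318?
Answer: -35055/4 ≈ -8763.8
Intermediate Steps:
h = -7659/4 (h = -⅛*15318 = -7659/4 ≈ -1914.8)
X(s, k) = -2 + k*s
A = 2345 (A = 79 + (-2 - 84*(-27)) = 79 + (-2 + 2268) = 79 + 2266 = 2345)
(h - 1*9194) + A = (-7659/4 - 1*9194) + 2345 = (-7659/4 - 9194) + 2345 = -44435/4 + 2345 = -35055/4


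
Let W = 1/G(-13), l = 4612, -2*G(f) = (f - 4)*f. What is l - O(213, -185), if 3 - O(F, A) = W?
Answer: 1018587/221 ≈ 4609.0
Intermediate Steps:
G(f) = -f*(-4 + f)/2 (G(f) = -(f - 4)*f/2 = -(-4 + f)*f/2 = -f*(-4 + f)/2)
W = -2/221 (W = 1/((1/2)*(-13)*(4 - 1*(-13))) = 1/((1/2)*(-13)*(4 + 13)) = 1/((1/2)*(-13)*17) = 1/(-221/2) = -2/221 ≈ -0.0090498)
O(F, A) = 665/221 (O(F, A) = 3 - 1*(-2/221) = 3 + 2/221 = 665/221)
l - O(213, -185) = 4612 - 1*665/221 = 4612 - 665/221 = 1018587/221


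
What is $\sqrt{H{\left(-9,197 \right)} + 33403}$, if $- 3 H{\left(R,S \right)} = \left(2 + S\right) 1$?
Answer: $\frac{\sqrt{300030}}{3} \approx 182.58$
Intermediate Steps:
$H{\left(R,S \right)} = - \frac{2}{3} - \frac{S}{3}$ ($H{\left(R,S \right)} = - \frac{\left(2 + S\right) 1}{3} = - \frac{2 + S}{3} = - \frac{2}{3} - \frac{S}{3}$)
$\sqrt{H{\left(-9,197 \right)} + 33403} = \sqrt{\left(- \frac{2}{3} - \frac{197}{3}\right) + 33403} = \sqrt{- \frac{199}{3} + 33403} = \sqrt{\frac{100010}{3}} = \frac{\sqrt{300030}}{3}$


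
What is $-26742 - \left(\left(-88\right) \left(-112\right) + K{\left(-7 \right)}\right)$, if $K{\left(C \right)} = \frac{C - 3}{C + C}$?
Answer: $- \frac{256191}{7} \approx -36599.0$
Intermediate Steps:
$K{\left(C \right)} = \frac{-3 + C}{2 C}$
$-26742 - \left(\left(-88\right) \left(-112\right) + K{\left(-7 \right)}\right) = -26742 - \left(\left(-88\right) \left(-112\right) + \frac{-3 - 7}{2 \left(-7\right)}\right) = -26742 - \left(9856 + \frac{1}{2} \left(- \frac{1}{7}\right) \left(-10\right)\right) = -26742 - \left(9856 + \frac{5}{7}\right) = -26742 - \frac{68997}{7} = - \frac{256191}{7}$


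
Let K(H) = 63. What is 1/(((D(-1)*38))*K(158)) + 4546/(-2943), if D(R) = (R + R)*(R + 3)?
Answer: -4837271/3131352 ≈ -1.5448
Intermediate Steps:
D(R) = 2*R*(3 + R) (D(R) = (2*R)*(3 + R) = 2*R*(3 + R))
1/(((D(-1)*38))*K(158)) + 4546/(-2943) = 1/(((2*(-1)*(3 - 1))*38)*63) + 4546/(-2943) = (1/63)/((2*(-1)*2)*38) + 4546*(-1/2943) = (1/63)/(-4*38) - 4546/2943 = (1/63)/(-152) - 4546/2943 = -1/152*1/63 - 4546/2943 = -1/9576 - 4546/2943 = -4837271/3131352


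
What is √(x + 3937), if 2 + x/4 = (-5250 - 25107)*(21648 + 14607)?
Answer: I*√4402368211 ≈ 66350.0*I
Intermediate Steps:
x = -4402372148 (x = -8 + 4*((-5250 - 25107)*(21648 + 14607)) = -8 + 4*(-30357*36255) = -8 + 4*(-1100593035) = -8 - 4402372140 = -4402372148)
√(x + 3937) = √(-4402372148 + 3937) = √(-4402368211) = I*√4402368211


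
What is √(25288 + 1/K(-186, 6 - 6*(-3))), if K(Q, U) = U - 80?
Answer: √19825778/28 ≈ 159.02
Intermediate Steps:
K(Q, U) = -80 + U
√(25288 + 1/K(-186, 6 - 6*(-3))) = √(25288 + 1/(-80 + (6 - 6*(-3)))) = √(25288 + 1/(-80 + (6 + 18))) = √(25288 + 1/(-80 + 24)) = √(25288 + 1/(-56)) = √(25288 - 1/56) = √(1416127/56) = √19825778/28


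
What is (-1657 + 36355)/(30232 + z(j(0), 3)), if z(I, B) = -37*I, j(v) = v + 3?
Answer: 34698/30121 ≈ 1.1520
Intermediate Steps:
j(v) = 3 + v
(-1657 + 36355)/(30232 + z(j(0), 3)) = (-1657 + 36355)/(30232 - 37*(3 + 0)) = 34698/(30232 - 37*3) = 34698/(30232 - 111) = 34698/30121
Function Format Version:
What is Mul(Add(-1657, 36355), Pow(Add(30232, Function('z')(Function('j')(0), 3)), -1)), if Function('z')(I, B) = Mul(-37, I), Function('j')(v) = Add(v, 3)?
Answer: Rational(34698, 30121) ≈ 1.1520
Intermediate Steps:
Function('j')(v) = Add(3, v)
Mul(Add(-1657, 36355), Pow(Add(30232, Function('z')(Function('j')(0), 3)), -1)) = Mul(Add(-1657, 36355), Pow(Add(30232, Mul(-37, Add(3, 0))), -1)) = Mul(34698, Pow(Add(30232, Mul(-37, 3)), -1)) = Mul(34698, Pow(Add(30232, -111), -1)) = Mul(34698, Pow(30121, -1)) = Mul(34698, Rational(1, 30121)) = Rational(34698, 30121)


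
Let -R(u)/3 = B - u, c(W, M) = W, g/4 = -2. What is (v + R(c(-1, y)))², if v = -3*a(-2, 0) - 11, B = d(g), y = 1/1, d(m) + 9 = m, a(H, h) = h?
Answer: 1369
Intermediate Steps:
g = -8 (g = 4*(-2) = -8)
d(m) = -9 + m
y = 1
B = -17 (B = -9 - 8 = -17)
R(u) = 51 + 3*u (R(u) = -3*(-17 - u) = 51 + 3*u)
v = -11 (v = -3*0 - 11 = 0 - 11 = -11)
(v + R(c(-1, y)))² = (-11 + (51 + 3*(-1)))² = (-11 + (51 - 3))² = (-11 + 48)² = 37² = 1369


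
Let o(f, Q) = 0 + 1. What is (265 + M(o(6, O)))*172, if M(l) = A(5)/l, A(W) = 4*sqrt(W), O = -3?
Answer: 45580 + 688*sqrt(5) ≈ 47118.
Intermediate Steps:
o(f, Q) = 1
M(l) = 4*sqrt(5)/l (M(l) = (4*sqrt(5))/l = 4*sqrt(5)/l)
(265 + M(o(6, O)))*172 = (265 + 4*sqrt(5)/1)*172 = (265 + 4*sqrt(5)*1)*172 = (265 + 4*sqrt(5))*172 = 45580 + 688*sqrt(5)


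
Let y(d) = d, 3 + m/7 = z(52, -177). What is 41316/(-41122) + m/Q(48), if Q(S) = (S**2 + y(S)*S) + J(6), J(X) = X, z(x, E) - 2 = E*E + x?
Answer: 736852208/15811409 ≈ 46.603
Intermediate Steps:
z(x, E) = 2 + x + E**2 (z(x, E) = 2 + (E*E + x) = 2 + (E**2 + x) = 2 + (x + E**2) = 2 + x + E**2)
m = 219660 (m = -21 + 7*(2 + 52 + (-177)**2) = -21 + 7*(2 + 52 + 31329) = -21 + 7*31383 = -21 + 219681 = 219660)
Q(S) = 6 + 2*S**2 (Q(S) = (S**2 + S*S) + 6 = (S**2 + S**2) + 6 = 2*S**2 + 6 = 6 + 2*S**2)
41316/(-41122) + m/Q(48) = 41316/(-41122) + 219660/(6 + 2*48**2) = 41316*(-1/41122) + 219660/(6 + 2*2304) = -20658/20561 + 219660/(6 + 4608) = -20658/20561 + 219660/4614 = -20658/20561 + 219660*(1/4614) = -20658/20561 + 36610/769 = 736852208/15811409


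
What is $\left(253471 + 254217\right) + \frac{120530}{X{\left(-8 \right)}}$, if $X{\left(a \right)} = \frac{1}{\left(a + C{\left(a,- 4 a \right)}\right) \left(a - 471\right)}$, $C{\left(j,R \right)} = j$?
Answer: $924249608$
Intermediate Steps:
$X{\left(a \right)} = \frac{1}{2 a \left(-471 + a\right)}$ ($X{\left(a \right)} = \frac{1}{\left(a + a\right) \left(a - 471\right)} = \frac{1}{2 a \left(-471 + a\right)}$)
$\left(253471 + 254217\right) + \frac{120530}{X{\left(-8 \right)}} = \left(253471 + 254217\right) + \frac{120530}{\frac{1}{2} \frac{1}{-8} \frac{1}{-471 - 8}} = 507688 + \frac{120530}{\frac{1}{2} \left(- \frac{1}{8}\right) \frac{1}{-479}} = 507688 + \frac{120530}{\frac{1}{2} \left(- \frac{1}{8}\right) \left(- \frac{1}{479}\right)} = 507688 + 120530 \frac{1}{\frac{1}{7664}} = 507688 + 120530 \cdot 7664 = 507688 + 923741920 = 924249608$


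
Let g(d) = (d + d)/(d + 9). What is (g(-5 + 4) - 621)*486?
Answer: -603855/2 ≈ -3.0193e+5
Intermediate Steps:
g(d) = 2*d/(9 + d) (g(d) = (2*d)/(9 + d) = 2*d/(9 + d))
(g(-5 + 4) - 621)*486 = (2*(-5 + 4)/(9 + (-5 + 4)) - 621)*486 = (2*(-1)/(9 - 1) - 621)*486 = (2*(-1)/8 - 621)*486 = (2*(-1)*(⅛) - 621)*486 = (-¼ - 621)*486 = -2485/4*486 = -603855/2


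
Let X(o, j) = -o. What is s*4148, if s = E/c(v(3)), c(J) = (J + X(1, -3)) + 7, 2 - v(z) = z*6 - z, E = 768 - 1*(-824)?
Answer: -6603616/7 ≈ -9.4337e+5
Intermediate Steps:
E = 1592 (E = 768 + 824 = 1592)
v(z) = 2 - 5*z (v(z) = 2 - (z*6 - z) = 2 - (6*z - z) = 2 - 5*z)
c(J) = 6 + J (c(J) = (J - 1*1) + 7 = (J - 1) + 7 = (-1 + J) + 7 = 6 + J)
s = -1592/7 (s = 1592/(6 + (2 - 5*3)) = 1592/(6 + (2 - 15)) = 1592/(6 - 13) = 1592/(-7) = 1592*(-⅐) = -1592/7 ≈ -227.43)
s*4148 = -1592/7*4148 = -6603616/7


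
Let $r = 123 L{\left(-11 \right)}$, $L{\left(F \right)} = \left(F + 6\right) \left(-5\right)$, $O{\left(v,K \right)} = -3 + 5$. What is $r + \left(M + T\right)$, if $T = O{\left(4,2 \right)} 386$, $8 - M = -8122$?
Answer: $11977$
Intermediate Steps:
$M = 8130$ ($M = 8 - -8122 = 8 + 8122 = 8130$)
$O{\left(v,K \right)} = 2$
$L{\left(F \right)} = -30 - 5 F$ ($L{\left(F \right)} = \left(6 + F\right) \left(-5\right) = -30 - 5 F$)
$T = 772$ ($T = 2 \cdot 386 = 772$)
$r = 3075$ ($r = 123 \left(-30 - -55\right) = 123 \left(-30 + 55\right) = 123 \cdot 25 = 3075$)
$r + \left(M + T\right) = 3075 + \left(8130 + 772\right) = 3075 + 8902 = 11977$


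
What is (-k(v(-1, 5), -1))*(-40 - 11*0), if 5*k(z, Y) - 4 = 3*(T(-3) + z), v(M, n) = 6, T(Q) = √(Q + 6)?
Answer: 176 + 24*√3 ≈ 217.57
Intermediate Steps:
T(Q) = √(6 + Q)
k(z, Y) = ⅘ + 3*z/5 + 3*√3/5 (k(z, Y) = ⅘ + (3*(√(6 - 3) + z))/5 = ⅘ + (3*(√3 + z))/5 = ⅘ + (3*(z + √3))/5 = ⅘ + (3*z + 3*√3)/5 = ⅘ + (3*z/5 + 3*√3/5) = ⅘ + 3*z/5 + 3*√3/5)
(-k(v(-1, 5), -1))*(-40 - 11*0) = (-(⅘ + (⅗)*6 + 3*√3/5))*(-40 - 11*0) = (-(⅘ + 18/5 + 3*√3/5))*(-40 + 0) = -(22/5 + 3*√3/5)*(-40) = (-22/5 - 3*√3/5)*(-40) = 176 + 24*√3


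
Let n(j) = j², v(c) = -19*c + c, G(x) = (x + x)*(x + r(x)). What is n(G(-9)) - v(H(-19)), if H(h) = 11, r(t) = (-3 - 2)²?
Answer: 83142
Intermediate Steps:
r(t) = 25 (r(t) = (-5)² = 25)
G(x) = 2*x*(25 + x) (G(x) = (x + x)*(x + 25) = (2*x)*(25 + x) = 2*x*(25 + x))
v(c) = -18*c
n(G(-9)) - v(H(-19)) = (2*(-9)*(25 - 9))² - (-18)*11 = (2*(-9)*16)² - 1*(-198) = (-288)² + 198 = 82944 + 198 = 83142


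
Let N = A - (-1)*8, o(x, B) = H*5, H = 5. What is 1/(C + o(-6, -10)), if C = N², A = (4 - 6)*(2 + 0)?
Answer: 1/41 ≈ 0.024390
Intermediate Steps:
o(x, B) = 25 (o(x, B) = 5*5 = 25)
A = -4 (A = -2*2 = -4)
N = 4 (N = -4 - (-1)*8 = -4 - 1*(-8) = -4 + 8 = 4)
C = 16 (C = 4² = 16)
1/(C + o(-6, -10)) = 1/(16 + 25) = 1/41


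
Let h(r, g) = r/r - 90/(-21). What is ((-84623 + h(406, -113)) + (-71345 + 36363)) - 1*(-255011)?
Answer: 947879/7 ≈ 1.3541e+5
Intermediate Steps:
h(r, g) = 37/7 (h(r, g) = 1 - 90*(-1/21) = 1 + 30/7 = 37/7)
((-84623 + h(406, -113)) + (-71345 + 36363)) - 1*(-255011) = ((-84623 + 37/7) + (-71345 + 36363)) - 1*(-255011) = (-592324/7 - 34982) + 255011 = -837198/7 + 255011 = 947879/7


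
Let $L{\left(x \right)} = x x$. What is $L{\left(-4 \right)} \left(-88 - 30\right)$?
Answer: $-1888$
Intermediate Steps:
$L{\left(x \right)} = x^{2}$
$L{\left(-4 \right)} \left(-88 - 30\right) = \left(-4\right)^{2} \left(-88 - 30\right) = 16 \left(-118\right) = -1888$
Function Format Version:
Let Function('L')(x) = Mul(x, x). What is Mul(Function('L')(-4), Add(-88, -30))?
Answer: -1888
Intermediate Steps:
Function('L')(x) = Pow(x, 2)
Mul(Function('L')(-4), Add(-88, -30)) = Mul(Pow(-4, 2), Add(-88, -30)) = Mul(16, -118) = -1888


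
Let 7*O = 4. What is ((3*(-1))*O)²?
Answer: 144/49 ≈ 2.9388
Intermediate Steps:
O = 4/7 (O = (⅐)*4 = 4/7 ≈ 0.57143)
((3*(-1))*O)² = ((3*(-1))*(4/7))² = (-3*4/7)² = (-12/7)² = 144/49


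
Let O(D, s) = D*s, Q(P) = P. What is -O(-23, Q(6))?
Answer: 138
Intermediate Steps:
-O(-23, Q(6)) = -(-23)*6 = -1*(-138) = 138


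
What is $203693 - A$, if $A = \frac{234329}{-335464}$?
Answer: $\frac{68331902881}{335464} \approx 2.0369 \cdot 10^{5}$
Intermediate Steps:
$A = - \frac{234329}{335464}$ ($A = 234329 \left(- \frac{1}{335464}\right) = - \frac{234329}{335464} \approx -0.69852$)
$203693 - A = 203693 - - \frac{234329}{335464} = 203693 + \frac{234329}{335464} = \frac{68331902881}{335464}$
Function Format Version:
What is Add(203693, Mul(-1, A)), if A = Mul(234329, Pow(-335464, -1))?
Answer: Rational(68331902881, 335464) ≈ 2.0369e+5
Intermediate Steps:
A = Rational(-234329, 335464) (A = Mul(234329, Rational(-1, 335464)) = Rational(-234329, 335464) ≈ -0.69852)
Add(203693, Mul(-1, A)) = Add(203693, Mul(-1, Rational(-234329, 335464))) = Add(203693, Rational(234329, 335464)) = Rational(68331902881, 335464)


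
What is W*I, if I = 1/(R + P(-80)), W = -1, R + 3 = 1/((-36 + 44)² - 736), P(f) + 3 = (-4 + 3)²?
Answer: 672/3361 ≈ 0.19994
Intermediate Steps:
P(f) = -2 (P(f) = -3 + (-4 + 3)² = -3 + (-1)² = -3 + 1 = -2)
R = -2017/672 (R = -3 + 1/((-36 + 44)² - 736) = -3 + 1/(8² - 736) = -3 + 1/(64 - 736) = -3 + 1/(-672) = -3 - 1/672 = -2017/672 ≈ -3.0015)
I = -672/3361 (I = 1/(-2017/672 - 2) = 1/(-3361/672) = -672/3361 ≈ -0.19994)
W*I = -1*(-672/3361) = 672/3361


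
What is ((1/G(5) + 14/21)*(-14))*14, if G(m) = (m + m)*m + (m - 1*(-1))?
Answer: -805/6 ≈ -134.17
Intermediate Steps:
G(m) = 1 + m + 2*m² (G(m) = (2*m)*m + (m + 1) = 2*m² + (1 + m) = 1 + m + 2*m²)
((1/G(5) + 14/21)*(-14))*14 = ((1/(1 + 5 + 2*5²) + 14/21)*(-14))*14 = ((1/(1 + 5 + 2*25) + 14*(1/21))*(-14))*14 = ((1/(1 + 5 + 50) + ⅔)*(-14))*14 = ((1/56 + ⅔)*(-14))*14 = ((115/168)*(-14))*14 = -115/12*14 = -805/6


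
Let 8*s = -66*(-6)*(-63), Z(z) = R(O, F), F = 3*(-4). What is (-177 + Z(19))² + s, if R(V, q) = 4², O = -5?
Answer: 45605/2 ≈ 22803.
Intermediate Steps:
F = -12
R(V, q) = 16
Z(z) = 16
s = -6237/2 (s = (-66*(-6)*(-63))/8 = (396*(-63))/8 = (⅛)*(-24948) = -6237/2 ≈ -3118.5)
(-177 + Z(19))² + s = (-177 + 16)² - 6237/2 = (-161)² - 6237/2 = 25921 - 6237/2 = 45605/2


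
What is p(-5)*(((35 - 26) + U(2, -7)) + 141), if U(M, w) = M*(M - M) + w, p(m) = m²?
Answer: 3575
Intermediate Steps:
U(M, w) = w (U(M, w) = M*0 + w = 0 + w = w)
p(-5)*(((35 - 26) + U(2, -7)) + 141) = (-5)²*(((35 - 26) - 7) + 141) = 25*((9 - 7) + 141) = 25*(2 + 141) = 25*143 = 3575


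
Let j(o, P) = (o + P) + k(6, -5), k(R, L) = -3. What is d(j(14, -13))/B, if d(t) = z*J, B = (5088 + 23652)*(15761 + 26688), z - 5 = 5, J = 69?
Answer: 23/40666142 ≈ 5.6558e-7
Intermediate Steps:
z = 10 (z = 5 + 5 = 10)
B = 1219984260 (B = 28740*42449 = 1219984260)
j(o, P) = -3 + P + o (j(o, P) = (o + P) - 3 = (P + o) - 3 = -3 + P + o)
d(t) = 690 (d(t) = 10*69 = 690)
d(j(14, -13))/B = 690/1219984260 = 690*(1/1219984260) = 23/40666142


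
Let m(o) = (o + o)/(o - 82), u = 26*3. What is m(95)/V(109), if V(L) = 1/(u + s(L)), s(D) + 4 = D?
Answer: 34770/13 ≈ 2674.6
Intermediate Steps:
s(D) = -4 + D
u = 78
V(L) = 1/(74 + L) (V(L) = 1/(78 + (-4 + L)) = 1/(74 + L))
m(o) = 2*o/(-82 + o) (m(o) = (2*o)/(-82 + o) = 2*o/(-82 + o))
m(95)/V(109) = (2*95/(-82 + 95))/(1/(74 + 109)) = (2*95/13)/(1/183) = (2*95*(1/13))/(1/183) = (190/13)*183 = 34770/13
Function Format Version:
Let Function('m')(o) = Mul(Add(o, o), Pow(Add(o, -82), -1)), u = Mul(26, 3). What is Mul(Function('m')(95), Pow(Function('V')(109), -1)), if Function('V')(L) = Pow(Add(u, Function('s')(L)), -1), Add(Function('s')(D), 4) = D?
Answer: Rational(34770, 13) ≈ 2674.6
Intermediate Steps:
Function('s')(D) = Add(-4, D)
u = 78
Function('V')(L) = Pow(Add(74, L), -1) (Function('V')(L) = Pow(Add(78, Add(-4, L)), -1) = Pow(Add(74, L), -1))
Function('m')(o) = Mul(2, o, Pow(Add(-82, o), -1)) (Function('m')(o) = Mul(Mul(2, o), Pow(Add(-82, o), -1)) = Mul(2, o, Pow(Add(-82, o), -1)))
Mul(Function('m')(95), Pow(Function('V')(109), -1)) = Mul(Mul(2, 95, Pow(Add(-82, 95), -1)), Pow(Pow(Add(74, 109), -1), -1)) = Mul(Mul(2, 95, Pow(13, -1)), Pow(Pow(183, -1), -1)) = Mul(Mul(2, 95, Rational(1, 13)), Pow(Rational(1, 183), -1)) = Mul(Rational(190, 13), 183) = Rational(34770, 13)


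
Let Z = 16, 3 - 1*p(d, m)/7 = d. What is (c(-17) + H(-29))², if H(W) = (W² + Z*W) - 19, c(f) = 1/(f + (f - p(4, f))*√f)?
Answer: 25*(1742744*√17 + 7234063*I)/(17*(20*√17 + 83*I)) ≈ 1.2816e+5 + 14.842*I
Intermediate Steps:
p(d, m) = 21 - 7*d
c(f) = 1/(f + √f*(7 + f)) (c(f) = 1/(f + (f - (21 - 7*4))*√f) = 1/(f + (f - (21 - 28))*√f) = 1/(f + (f - 1*(-7))*√f) = 1/(f + (f + 7)*√f) = 1/(f + (7 + f)*√f) = 1/(f + √f*(7 + f)))
H(W) = -19 + W² + 16*W (H(W) = (W² + 16*W) - 19 = -19 + W² + 16*W)
(c(-17) + H(-29))² = (1/(-17 + (-17)^(3/2) + 7*√(-17)) + (-19 + (-29)² + 16*(-29)))² = (1/(-17 - 17*I*√17 + 7*(I*√17)) + (-19 + 841 - 464))² = (1/(-17 - 17*I*√17 + 7*I*√17) + 358)² = (1/(-17 - 10*I*√17) + 358)² = (358 + 1/(-17 - 10*I*√17))²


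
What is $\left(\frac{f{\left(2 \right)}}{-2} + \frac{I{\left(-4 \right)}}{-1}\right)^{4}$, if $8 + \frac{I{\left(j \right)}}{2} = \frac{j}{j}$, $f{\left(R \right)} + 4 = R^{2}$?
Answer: $38416$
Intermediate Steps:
$f{\left(R \right)} = -4 + R^{2}$
$I{\left(j \right)} = -14$ ($I{\left(j \right)} = -16 + 2 \frac{j}{j} = -16 + 2 \cdot 1 = -16 + 2 = -14$)
$\left(\frac{f{\left(2 \right)}}{-2} + \frac{I{\left(-4 \right)}}{-1}\right)^{4} = \left(\frac{-4 + 2^{2}}{-2} - \frac{14}{-1}\right)^{4} = \left(\left(-4 + 4\right) \left(- \frac{1}{2}\right) - -14\right)^{4} = \left(0 \left(- \frac{1}{2}\right) + 14\right)^{4} = \left(0 + 14\right)^{4} = 14^{4} = 38416$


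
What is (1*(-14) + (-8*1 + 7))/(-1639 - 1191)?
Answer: 3/566 ≈ 0.0053004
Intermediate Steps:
(1*(-14) + (-8*1 + 7))/(-1639 - 1191) = (-14 + (-8 + 7))/(-2830) = (-14 - 1)*(-1/2830) = -15*(-1/2830) = 3/566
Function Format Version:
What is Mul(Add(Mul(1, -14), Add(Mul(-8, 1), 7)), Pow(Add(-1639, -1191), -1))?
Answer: Rational(3, 566) ≈ 0.0053004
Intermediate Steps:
Mul(Add(Mul(1, -14), Add(Mul(-8, 1), 7)), Pow(Add(-1639, -1191), -1)) = Mul(Add(-14, Add(-8, 7)), Pow(-2830, -1)) = Mul(Add(-14, -1), Rational(-1, 2830)) = Mul(-15, Rational(-1, 2830)) = Rational(3, 566)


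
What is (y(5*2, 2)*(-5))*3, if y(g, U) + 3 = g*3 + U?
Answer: -435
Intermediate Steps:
y(g, U) = -3 + U + 3*g (y(g, U) = -3 + (g*3 + U) = -3 + (3*g + U) = -3 + (U + 3*g) = -3 + U + 3*g)
(y(5*2, 2)*(-5))*3 = ((-3 + 2 + 3*(5*2))*(-5))*3 = ((-3 + 2 + 3*10)*(-5))*3 = ((-3 + 2 + 30)*(-5))*3 = (29*(-5))*3 = -145*3 = -435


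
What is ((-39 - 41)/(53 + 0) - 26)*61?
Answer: -88938/53 ≈ -1678.1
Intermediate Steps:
((-39 - 41)/(53 + 0) - 26)*61 = (-80/53 - 26)*61 = -1458/53*61 = -88938/53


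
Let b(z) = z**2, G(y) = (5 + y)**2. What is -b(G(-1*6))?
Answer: -1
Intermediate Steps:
-b(G(-1*6)) = -((5 - 1*6)**2)**2 = -((5 - 6)**2)**2 = -((-1)**2)**2 = -1*1**2 = -1*1 = -1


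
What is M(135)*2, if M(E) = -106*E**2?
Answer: -3863700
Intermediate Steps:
M(135)*2 = -106*135**2*2 = -106*18225*2 = -1931850*2 = -3863700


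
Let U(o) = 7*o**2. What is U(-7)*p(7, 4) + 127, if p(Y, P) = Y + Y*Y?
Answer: 19335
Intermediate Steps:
p(Y, P) = Y + Y**2
U(-7)*p(7, 4) + 127 = (7*(-7)**2)*(7*(1 + 7)) + 127 = (7*49)*(7*8) + 127 = 343*56 + 127 = 19208 + 127 = 19335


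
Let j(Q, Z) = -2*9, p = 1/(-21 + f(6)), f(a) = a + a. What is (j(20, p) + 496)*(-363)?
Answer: -173514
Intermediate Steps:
f(a) = 2*a
p = -1/9 (p = 1/(-21 + 2*6) = 1/(-21 + 12) = 1/(-9) = -1/9 ≈ -0.11111)
j(Q, Z) = -18
(j(20, p) + 496)*(-363) = (-18 + 496)*(-363) = 478*(-363) = -173514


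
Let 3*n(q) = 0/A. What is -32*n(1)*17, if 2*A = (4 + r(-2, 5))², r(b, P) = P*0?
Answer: 0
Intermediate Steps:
r(b, P) = 0
A = 8 (A = (4 + 0)²/2 = (½)*4² = (½)*16 = 8)
n(q) = 0 (n(q) = (0/8)/3 = (0*(⅛))/3 = (⅓)*0 = 0)
-32*n(1)*17 = -32*0*17 = 0*17 = 0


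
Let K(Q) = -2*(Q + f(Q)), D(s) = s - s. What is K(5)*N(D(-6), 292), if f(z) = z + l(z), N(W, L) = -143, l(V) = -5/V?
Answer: 2574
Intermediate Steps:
D(s) = 0
f(z) = z - 5/z
K(Q) = -4*Q + 10/Q (K(Q) = -2*(Q + (Q - 5/Q)) = -2*(-5/Q + 2*Q) = -4*Q + 10/Q)
K(5)*N(D(-6), 292) = (-4*5 + 10/5)*(-143) = (-20 + 10*(⅕))*(-143) = (-20 + 2)*(-143) = -18*(-143) = 2574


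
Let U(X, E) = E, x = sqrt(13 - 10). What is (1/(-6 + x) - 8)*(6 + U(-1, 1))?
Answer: -630/11 - 7*sqrt(3)/33 ≈ -57.640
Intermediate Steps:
x = sqrt(3) ≈ 1.7320
(1/(-6 + x) - 8)*(6 + U(-1, 1)) = (1/(-6 + sqrt(3)) - 8)*(6 + 1) = (-8 + 1/(-6 + sqrt(3)))*7 = -56 + 7/(-6 + sqrt(3))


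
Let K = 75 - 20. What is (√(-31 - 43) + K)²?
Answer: (55 + I*√74)² ≈ 2951.0 + 946.26*I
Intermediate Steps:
K = 55
(√(-31 - 43) + K)² = (√(-31 - 43) + 55)² = (√(-74) + 55)² = (I*√74 + 55)² = (55 + I*√74)²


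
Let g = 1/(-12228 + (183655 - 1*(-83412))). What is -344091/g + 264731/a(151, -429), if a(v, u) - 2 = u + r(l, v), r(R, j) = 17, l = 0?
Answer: -35952000867821/410 ≈ -8.7688e+10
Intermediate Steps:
a(v, u) = 19 + u (a(v, u) = 2 + (u + 17) = 2 + (17 + u) = 19 + u)
g = 1/254839 (g = 1/(-12228 + (183655 + 83412)) = 1/(-12228 + 267067) = 1/254839 ≈ 3.9240e-6)
-344091/g + 264731/a(151, -429) = -344091/1/254839 + 264731/(19 - 429) = -344091*254839 + 264731/(-410) = -87687806349 + 264731*(-1/410) = -87687806349 - 264731/410 = -35952000867821/410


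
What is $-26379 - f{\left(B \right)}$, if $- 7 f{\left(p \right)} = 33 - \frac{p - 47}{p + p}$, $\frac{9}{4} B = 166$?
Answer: $- \frac{245175601}{9296} \approx -26374.0$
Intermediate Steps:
$B = \frac{664}{9}$ ($B = \frac{4}{9} \cdot 166 = \frac{664}{9} \approx 73.778$)
$f{\left(p \right)} = - \frac{33}{7} + \frac{-47 + p}{14 p}$ ($f{\left(p \right)} = - \frac{33 - \frac{p - 47}{p + p}}{7} = - \frac{33 - \frac{-47 + p}{2 p}}{7} = - \frac{33}{7} + \frac{-47 + p}{14 p}$)
$-26379 - f{\left(B \right)} = -26379 - \frac{-47 - \frac{43160}{9}}{14 \cdot \frac{664}{9}} = -26379 - \frac{1}{14} \cdot \frac{9}{664} \left(-47 - \frac{43160}{9}\right) = -26379 - \frac{1}{14} \cdot \frac{9}{664} \left(- \frac{43583}{9}\right) = -26379 - - \frac{43583}{9296} = -26379 + \frac{43583}{9296} = - \frac{245175601}{9296}$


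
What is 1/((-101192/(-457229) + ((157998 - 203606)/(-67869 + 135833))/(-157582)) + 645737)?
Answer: 612109782591749/395262070153618540694 ≈ 1.5486e-6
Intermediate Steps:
1/((-101192/(-457229) + ((157998 - 203606)/(-67869 + 135833))/(-157582)) + 645737) = 1/((-101192*(-1/457229) - 45608/67964*(-1/157582)) + 645737) = 1/((101192/457229 - 45608*1/67964*(-1/157582)) + 645737) = 1/((101192/457229 - 11402/16991*(-1/157582)) + 645737) = 1/((101192/457229 + 5701/1338737881) + 645737) = 1/(135472170316681/612109782591749 + 645737) = 1/(395262070153618540694/612109782591749) = 612109782591749/395262070153618540694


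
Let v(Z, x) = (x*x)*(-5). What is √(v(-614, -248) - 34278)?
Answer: I*√341798 ≈ 584.63*I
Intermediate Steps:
v(Z, x) = -5*x² (v(Z, x) = x²*(-5) = -5*x²)
√(v(-614, -248) - 34278) = √(-5*(-248)² - 34278) = √(-5*61504 - 34278) = √(-307520 - 34278) = √(-341798) = I*√341798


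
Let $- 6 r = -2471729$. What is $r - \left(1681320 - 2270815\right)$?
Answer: $\frac{6008699}{6} \approx 1.0015 \cdot 10^{6}$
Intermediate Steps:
$r = \frac{2471729}{6}$ ($r = \left(- \frac{1}{6}\right) \left(-2471729\right) = \frac{2471729}{6} \approx 4.1196 \cdot 10^{5}$)
$r - \left(1681320 - 2270815\right) = \frac{2471729}{6} - \left(1681320 - 2270815\right) = \frac{2471729}{6} - -589495 = \frac{2471729}{6} + 589495 = \frac{6008699}{6}$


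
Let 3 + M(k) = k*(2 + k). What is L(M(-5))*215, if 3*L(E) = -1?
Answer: -215/3 ≈ -71.667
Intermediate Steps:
M(k) = -3 + k*(2 + k)
L(E) = -⅓ (L(E) = (⅓)*(-1) = -⅓)
L(M(-5))*215 = -⅓*215 = -215/3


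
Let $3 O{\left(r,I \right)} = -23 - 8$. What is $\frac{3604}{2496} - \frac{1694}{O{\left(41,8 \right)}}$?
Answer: $\frac{3199099}{19344} \approx 165.38$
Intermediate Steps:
$O{\left(r,I \right)} = - \frac{31}{3}$ ($O{\left(r,I \right)} = \frac{-23 - 8}{3} = \frac{1}{3} \left(-31\right) = - \frac{31}{3}$)
$\frac{3604}{2496} - \frac{1694}{O{\left(41,8 \right)}} = \frac{3604}{2496} - \frac{1694}{- \frac{31}{3}} = 3604 \cdot \frac{1}{2496} - - \frac{5082}{31} = \frac{901}{624} + \frac{5082}{31} = \frac{3199099}{19344}$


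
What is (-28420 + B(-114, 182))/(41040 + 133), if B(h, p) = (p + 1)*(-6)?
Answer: -29518/41173 ≈ -0.71693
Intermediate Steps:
B(h, p) = -6 - 6*p (B(h, p) = (1 + p)*(-6) = -6 - 6*p)
(-28420 + B(-114, 182))/(41040 + 133) = (-28420 + (-6 - 6*182))/(41040 + 133) = (-28420 + (-6 - 1092))/41173 = (-28420 - 1098)*(1/41173) = -29518*1/41173 = -29518/41173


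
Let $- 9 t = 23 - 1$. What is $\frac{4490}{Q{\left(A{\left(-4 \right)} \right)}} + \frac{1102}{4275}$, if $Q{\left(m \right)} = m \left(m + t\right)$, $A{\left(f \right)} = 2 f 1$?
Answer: $\frac{4567933}{84600} \approx 53.995$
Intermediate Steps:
$A{\left(f \right)} = 2 f$
$t = - \frac{22}{9}$ ($t = - \frac{23 - 1}{9} = \left(- \frac{1}{9}\right) 22 = - \frac{22}{9} \approx -2.4444$)
$Q{\left(m \right)} = m \left(- \frac{22}{9} + m\right)$ ($Q{\left(m \right)} = m \left(m - \frac{22}{9}\right) = m \left(- \frac{22}{9} + m\right)$)
$\frac{4490}{Q{\left(A{\left(-4 \right)} \right)}} + \frac{1102}{4275} = \frac{4490}{\frac{1}{9} \cdot 2 \left(-4\right) \left(-22 + 9 \cdot 2 \left(-4\right)\right)} + \frac{1102}{4275} = \frac{4490}{\frac{1}{9} \left(-8\right) \left(-22 + 9 \left(-8\right)\right)} + 1102 \cdot \frac{1}{4275} = \frac{4490}{\frac{1}{9} \left(-8\right) \left(-22 - 72\right)} + \frac{58}{225} = \frac{4490}{\frac{1}{9} \left(-8\right) \left(-94\right)} + \frac{58}{225} = \frac{4490}{\frac{752}{9}} + \frac{58}{225} = 4490 \cdot \frac{9}{752} + \frac{58}{225} = \frac{20205}{376} + \frac{58}{225} = \frac{4567933}{84600}$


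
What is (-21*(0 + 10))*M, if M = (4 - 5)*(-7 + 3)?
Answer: -840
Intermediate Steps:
M = 4 (M = -1*(-4) = 4)
(-21*(0 + 10))*M = -21*(0 + 10)*4 = -21*10*4 = -210*4 = -840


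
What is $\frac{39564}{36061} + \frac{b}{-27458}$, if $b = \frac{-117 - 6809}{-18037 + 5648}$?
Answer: $\frac{6729259739441}{6133564319441} \approx 1.0971$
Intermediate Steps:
$b = \frac{6926}{12389}$ ($b = - \frac{6926}{-12389} = \left(-6926\right) \left(- \frac{1}{12389}\right) = \frac{6926}{12389} \approx 0.55904$)
$\frac{39564}{36061} + \frac{b}{-27458} = \frac{39564}{36061} + \frac{6926}{12389 \left(-27458\right)} = 39564 \cdot \frac{1}{36061} + \frac{6926}{12389} \left(- \frac{1}{27458}\right) = \frac{39564}{36061} - \frac{3463}{170088581} = \frac{6729259739441}{6133564319441}$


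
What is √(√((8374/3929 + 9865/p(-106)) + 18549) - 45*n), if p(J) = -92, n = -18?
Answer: √(26458470792360 + 180734*√602466013187085)/180734 ≈ 30.754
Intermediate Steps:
√(√((8374/3929 + 9865/p(-106)) + 18549) - 45*n) = √(√((8374/3929 + 9865/(-92)) + 18549) - 45*(-18)) = √(√((8374*(1/3929) + 9865*(-1/92)) + 18549) + 810) = √(√((8374/3929 - 9865/92) + 18549) + 810) = √(√(-37989177/361468 + 18549) + 810) = √(√(6666880755/361468) + 810) = √(√602466013187085/180734 + 810) = √(810 + √602466013187085/180734)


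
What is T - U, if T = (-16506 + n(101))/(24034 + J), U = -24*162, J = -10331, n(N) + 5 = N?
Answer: 53260854/13703 ≈ 3886.8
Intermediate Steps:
n(N) = -5 + N
U = -3888
T = -16410/13703 (T = (-16506 + (-5 + 101))/(24034 - 10331) = (-16506 + 96)/13703 = -16410*1/13703 = -16410/13703 ≈ -1.1975)
T - U = -16410/13703 - 1*(-3888) = -16410/13703 + 3888 = 53260854/13703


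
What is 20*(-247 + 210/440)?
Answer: -54235/11 ≈ -4930.5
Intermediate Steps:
20*(-247 + 210/440) = 20*(-247 + 210*(1/440)) = 20*(-247 + 21/44) = 20*(-10847/44) = -54235/11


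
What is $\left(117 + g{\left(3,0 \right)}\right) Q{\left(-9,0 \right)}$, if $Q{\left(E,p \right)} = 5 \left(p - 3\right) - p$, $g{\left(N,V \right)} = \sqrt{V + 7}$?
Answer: $-1755 - 15 \sqrt{7} \approx -1794.7$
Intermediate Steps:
$g{\left(N,V \right)} = \sqrt{7 + V}$
$Q{\left(E,p \right)} = -15 + 4 p$ ($Q{\left(E,p \right)} = 5 \left(-3 + p\right) - p = \left(-15 + 5 p\right) - p = -15 + 4 p$)
$\left(117 + g{\left(3,0 \right)}\right) Q{\left(-9,0 \right)} = \left(117 + \sqrt{7 + 0}\right) \left(-15 + 4 \cdot 0\right) = \left(117 + \sqrt{7}\right) \left(-15 + 0\right) = \left(117 + \sqrt{7}\right) \left(-15\right) = -1755 - 15 \sqrt{7}$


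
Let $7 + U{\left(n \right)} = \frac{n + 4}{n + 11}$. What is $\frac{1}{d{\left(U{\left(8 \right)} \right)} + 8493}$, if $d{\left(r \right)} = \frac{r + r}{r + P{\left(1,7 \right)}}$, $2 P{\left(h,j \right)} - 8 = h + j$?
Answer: $\frac{31}{263041} \approx 0.00011785$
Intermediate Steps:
$P{\left(h,j \right)} = 4 + \frac{h}{2} + \frac{j}{2}$ ($P{\left(h,j \right)} = 4 + \frac{h + j}{2} = 4 + \left(\frac{h}{2} + \frac{j}{2}\right) = 4 + \frac{h}{2} + \frac{j}{2}$)
$U{\left(n \right)} = -7 + \frac{4 + n}{11 + n}$ ($U{\left(n \right)} = -7 + \frac{n + 4}{n + 11} = -7 + \frac{4 + n}{11 + n}$)
$d{\left(r \right)} = \frac{2 r}{8 + r}$ ($d{\left(r \right)} = \frac{r + r}{r + \left(4 + \frac{1}{2} \cdot 1 + \frac{1}{2} \cdot 7\right)} = \frac{2 r}{r + \left(4 + \frac{1}{2} + \frac{7}{2}\right)} = \frac{2 r}{r + 8} = \frac{2 r}{8 + r}$)
$\frac{1}{d{\left(U{\left(8 \right)} \right)} + 8493} = \frac{1}{\frac{2 \frac{-73 - 48}{11 + 8}}{8 + \frac{-73 - 48}{11 + 8}} + 8493} = \frac{1}{\frac{2 \frac{-73 - 48}{19}}{8 + \frac{-73 - 48}{19}} + 8493} = \frac{1}{\frac{2 \cdot \frac{1}{19} \left(-121\right)}{8 + \frac{1}{19} \left(-121\right)} + 8493} = \frac{1}{2 \left(- \frac{121}{19}\right) \frac{1}{8 - \frac{121}{19}} + 8493} = \frac{1}{2 \left(- \frac{121}{19}\right) \frac{1}{\frac{31}{19}} + 8493} = \frac{1}{2 \left(- \frac{121}{19}\right) \frac{19}{31} + 8493} = \frac{1}{- \frac{242}{31} + 8493} = \frac{1}{\frac{263041}{31}} = \frac{31}{263041}$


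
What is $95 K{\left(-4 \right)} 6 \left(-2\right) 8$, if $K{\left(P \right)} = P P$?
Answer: $-145920$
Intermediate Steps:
$K{\left(P \right)} = P^{2}$
$95 K{\left(-4 \right)} 6 \left(-2\right) 8 = 95 \left(-4\right)^{2} \cdot 6 \left(-2\right) 8 = 95 \cdot 16 \cdot 6 \left(-2\right) 8 = 95 \cdot 96 \left(-2\right) 8 = 95 \left(-192\right) 8 = \left(-18240\right) 8 = -145920$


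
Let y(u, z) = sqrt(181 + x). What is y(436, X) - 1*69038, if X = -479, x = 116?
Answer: -69038 + 3*sqrt(33) ≈ -69021.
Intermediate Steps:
y(u, z) = 3*sqrt(33) (y(u, z) = sqrt(181 + 116) = sqrt(297) = 3*sqrt(33))
y(436, X) - 1*69038 = 3*sqrt(33) - 1*69038 = 3*sqrt(33) - 69038 = -69038 + 3*sqrt(33)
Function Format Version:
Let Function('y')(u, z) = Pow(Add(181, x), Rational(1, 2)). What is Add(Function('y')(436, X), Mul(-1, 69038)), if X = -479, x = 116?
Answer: Add(-69038, Mul(3, Pow(33, Rational(1, 2)))) ≈ -69021.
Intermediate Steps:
Function('y')(u, z) = Mul(3, Pow(33, Rational(1, 2))) (Function('y')(u, z) = Pow(Add(181, 116), Rational(1, 2)) = Pow(297, Rational(1, 2)) = Mul(3, Pow(33, Rational(1, 2))))
Add(Function('y')(436, X), Mul(-1, 69038)) = Add(Mul(3, Pow(33, Rational(1, 2))), Mul(-1, 69038)) = Add(Mul(3, Pow(33, Rational(1, 2))), -69038) = Add(-69038, Mul(3, Pow(33, Rational(1, 2))))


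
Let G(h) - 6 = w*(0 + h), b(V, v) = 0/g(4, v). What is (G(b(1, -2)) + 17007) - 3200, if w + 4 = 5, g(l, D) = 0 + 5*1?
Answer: 13813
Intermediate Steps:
g(l, D) = 5 (g(l, D) = 0 + 5 = 5)
w = 1 (w = -4 + 5 = 1)
b(V, v) = 0 (b(V, v) = 0/5 = 0*(⅕) = 0)
G(h) = 6 + h (G(h) = 6 + 1*(0 + h) = 6 + 1*h = 6 + h)
(G(b(1, -2)) + 17007) - 3200 = ((6 + 0) + 17007) - 3200 = (6 + 17007) - 3200 = 17013 - 3200 = 13813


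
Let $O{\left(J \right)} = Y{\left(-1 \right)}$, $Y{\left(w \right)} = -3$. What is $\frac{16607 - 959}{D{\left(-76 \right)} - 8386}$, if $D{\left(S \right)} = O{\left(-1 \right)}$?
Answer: $- \frac{15648}{8389} \approx -1.8653$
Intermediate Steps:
$O{\left(J \right)} = -3$
$D{\left(S \right)} = -3$
$\frac{16607 - 959}{D{\left(-76 \right)} - 8386} = \frac{16607 - 959}{-3 - 8386} = \frac{15648}{-8389} = 15648 \left(- \frac{1}{8389}\right) = - \frac{15648}{8389}$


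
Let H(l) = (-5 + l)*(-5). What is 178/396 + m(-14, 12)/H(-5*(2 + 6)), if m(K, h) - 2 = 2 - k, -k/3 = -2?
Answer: 727/1650 ≈ 0.44061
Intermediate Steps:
k = 6 (k = -3*(-2) = 6)
m(K, h) = -2 (m(K, h) = 2 + (2 - 1*6) = 2 + (2 - 6) = 2 - 4 = -2)
H(l) = 25 - 5*l
178/396 + m(-14, 12)/H(-5*(2 + 6)) = 178/396 - 2/(25 - (-25)*(2 + 6)) = 178*(1/396) - 2/(25 - (-25)*8) = 89/198 - 2/(25 - 5*(-40)) = 89/198 - 2/(25 + 200) = 89/198 - 2/225 = 727/1650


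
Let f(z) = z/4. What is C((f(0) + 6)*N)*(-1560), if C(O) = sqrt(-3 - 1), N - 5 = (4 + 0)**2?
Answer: -3120*I ≈ -3120.0*I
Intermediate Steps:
N = 21 (N = 5 + (4 + 0)**2 = 5 + 4**2 = 5 + 16 = 21)
f(z) = z/4 (f(z) = z*(1/4) = z/4)
C(O) = 2*I (C(O) = sqrt(-4) = 2*I)
C((f(0) + 6)*N)*(-1560) = (2*I)*(-1560) = -3120*I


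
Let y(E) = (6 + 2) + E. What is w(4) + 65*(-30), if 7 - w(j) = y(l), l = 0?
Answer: -1951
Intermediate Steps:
y(E) = 8 + E
w(j) = -1 (w(j) = 7 - (8 + 0) = 7 - 1*8 = 7 - 8 = -1)
w(4) + 65*(-30) = -1 + 65*(-30) = -1 - 1950 = -1951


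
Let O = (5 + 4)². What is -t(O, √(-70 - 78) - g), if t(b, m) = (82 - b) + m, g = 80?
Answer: 79 - 2*I*√37 ≈ 79.0 - 12.166*I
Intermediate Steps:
O = 81 (O = 9² = 81)
t(b, m) = 82 + m - b
-t(O, √(-70 - 78) - g) = -(82 + (√(-70 - 78) - 1*80) - 1*81) = -(82 + (√(-148) - 80) - 81) = -(82 + (2*I*√37 - 80) - 81) = -(82 + (-80 + 2*I*√37) - 81) = -(-79 + 2*I*√37) = 79 - 2*I*√37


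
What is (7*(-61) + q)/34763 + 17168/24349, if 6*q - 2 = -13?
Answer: 3518217127/5078665722 ≈ 0.69274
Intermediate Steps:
q = -11/6 (q = ⅓ + (⅙)*(-13) = ⅓ - 13/6 = -11/6 ≈ -1.8333)
(7*(-61) + q)/34763 + 17168/24349 = (7*(-61) - 11/6)/34763 + 17168/24349 = (-427 - 11/6)*(1/34763) + 17168*(1/24349) = -2573/6*1/34763 + 17168/24349 = -2573/208578 + 17168/24349 = 3518217127/5078665722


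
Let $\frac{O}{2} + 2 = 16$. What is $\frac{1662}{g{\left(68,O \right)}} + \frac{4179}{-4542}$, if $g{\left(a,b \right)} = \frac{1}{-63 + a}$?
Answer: $\frac{12579947}{1514} \approx 8309.1$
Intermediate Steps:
$O = 28$ ($O = -4 + 2 \cdot 16 = -4 + 32 = 28$)
$\frac{1662}{g{\left(68,O \right)}} + \frac{4179}{-4542} = \frac{1662}{\frac{1}{-63 + 68}} + \frac{4179}{-4542} = \frac{1662}{\frac{1}{5}} + 4179 \left(- \frac{1}{4542}\right) = 1662 \frac{1}{\frac{1}{5}} - \frac{1393}{1514} = 1662 \cdot 5 - \frac{1393}{1514} = 8310 - \frac{1393}{1514} = \frac{12579947}{1514}$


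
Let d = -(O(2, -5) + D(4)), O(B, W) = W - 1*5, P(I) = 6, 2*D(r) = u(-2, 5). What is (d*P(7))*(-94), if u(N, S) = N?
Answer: -6204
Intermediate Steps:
D(r) = -1 (D(r) = (½)*(-2) = -1)
O(B, W) = -5 + W (O(B, W) = W - 5 = -5 + W)
d = 11 (d = -((-5 - 5) - 1) = -(-10 - 1) = -1*(-11) = 11)
(d*P(7))*(-94) = (11*6)*(-94) = 66*(-94) = -6204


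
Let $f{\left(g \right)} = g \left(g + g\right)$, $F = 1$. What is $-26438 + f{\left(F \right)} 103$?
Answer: $-26232$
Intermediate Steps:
$f{\left(g \right)} = 2 g^{2}$ ($f{\left(g \right)} = g 2 g = 2 g^{2}$)
$-26438 + f{\left(F \right)} 103 = -26438 + 2 \cdot 1^{2} \cdot 103 = -26438 + 2 \cdot 1 \cdot 103 = -26438 + 2 \cdot 103 = -26438 + 206 = -26232$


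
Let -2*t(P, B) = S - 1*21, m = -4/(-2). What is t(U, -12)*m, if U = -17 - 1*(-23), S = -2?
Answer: 23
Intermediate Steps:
U = 6 (U = -17 + 23 = 6)
m = 2 (m = -4*(-½) = 2)
t(P, B) = 23/2 (t(P, B) = -(-2 - 1*21)/2 = -(-2 - 21)/2 = -½*(-23) = 23/2)
t(U, -12)*m = (23/2)*2 = 23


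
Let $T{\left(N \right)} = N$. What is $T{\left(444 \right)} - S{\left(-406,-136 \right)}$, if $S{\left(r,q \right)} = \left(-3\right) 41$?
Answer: $567$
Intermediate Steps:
$S{\left(r,q \right)} = -123$
$T{\left(444 \right)} - S{\left(-406,-136 \right)} = 444 - -123 = 444 + 123 = 567$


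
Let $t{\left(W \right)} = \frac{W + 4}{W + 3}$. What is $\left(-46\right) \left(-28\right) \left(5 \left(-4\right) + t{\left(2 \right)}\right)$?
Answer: $- \frac{121072}{5} \approx -24214.0$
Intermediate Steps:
$t{\left(W \right)} = \frac{4 + W}{3 + W}$
$\left(-46\right) \left(-28\right) \left(5 \left(-4\right) + t{\left(2 \right)}\right) = \left(-46\right) \left(-28\right) \left(5 \left(-4\right) + \frac{4 + 2}{3 + 2}\right) = 1288 \left(-20 + \frac{1}{5} \cdot 6\right) = 1288 \left(-20 + \frac{6}{5}\right) = 1288 \left(- \frac{94}{5}\right) = - \frac{121072}{5}$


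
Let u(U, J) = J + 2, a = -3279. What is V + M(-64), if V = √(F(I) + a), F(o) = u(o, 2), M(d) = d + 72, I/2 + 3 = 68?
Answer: 8 + 5*I*√131 ≈ 8.0 + 57.228*I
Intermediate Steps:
I = 130 (I = -6 + 2*68 = -6 + 136 = 130)
u(U, J) = 2 + J
M(d) = 72 + d
F(o) = 4 (F(o) = 2 + 2 = 4)
V = 5*I*√131 (V = √(4 - 3279) = √(-3275) = 5*I*√131 ≈ 57.228*I)
V + M(-64) = 5*I*√131 + (72 - 64) = 5*I*√131 + 8 = 8 + 5*I*√131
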